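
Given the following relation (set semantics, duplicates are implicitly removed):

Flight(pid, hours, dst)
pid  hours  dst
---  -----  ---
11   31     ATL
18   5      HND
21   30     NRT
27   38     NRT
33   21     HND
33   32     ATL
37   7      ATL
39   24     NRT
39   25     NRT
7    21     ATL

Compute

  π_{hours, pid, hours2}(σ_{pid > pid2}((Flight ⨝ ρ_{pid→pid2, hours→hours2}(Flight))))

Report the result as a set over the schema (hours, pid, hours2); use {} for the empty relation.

ρ[pid→pid2, hours→hours2]: schema becomes (pid2, hours2, dst); tuples unchanged.
Joining Flight and ρ_{pid→pid2, hours→hours2}(Flight) on dst yields {(11, 31, ATL, 11, 31), (11, 31, ATL, 33, 32), (11, 31, ATL, 37, 7), (11, 31, ATL, 7, 21), (18, 5, HND, 18, 5), (18, 5, HND, 33, 21), (21, 30, NRT, 21, 30), (21, 30, NRT, 27, 38), (21, 30, NRT, 39, 24), (21, 30, NRT, 39, 25), (27, 38, NRT, 21, 30), (27, 38, NRT, 27, 38), (27, 38, NRT, 39, 24), (27, 38, NRT, 39, 25), (33, 21, HND, 18, 5), (33, 21, HND, 33, 21), (33, 32, ATL, 11, 31), (33, 32, ATL, 33, 32), (33, 32, ATL, 37, 7), (33, 32, ATL, 7, 21), (37, 7, ATL, 11, 31), (37, 7, ATL, 33, 32), (37, 7, ATL, 37, 7), (37, 7, ATL, 7, 21), (39, 24, NRT, 21, 30), (39, 24, NRT, 27, 38), (39, 24, NRT, 39, 24), (39, 24, NRT, 39, 25), (39, 25, NRT, 21, 30), (39, 25, NRT, 27, 38), (39, 25, NRT, 39, 24), (39, 25, NRT, 39, 25), (7, 21, ATL, 11, 31), (7, 21, ATL, 33, 32), (7, 21, ATL, 37, 7), (7, 21, ATL, 7, 21)}.
Filtering on pid > pid2 leaves {(11, 31, ATL, 7, 21), (27, 38, NRT, 21, 30), (33, 21, HND, 18, 5), (33, 32, ATL, 11, 31), (33, 32, ATL, 7, 21), (37, 7, ATL, 11, 31), (37, 7, ATL, 33, 32), (37, 7, ATL, 7, 21), (39, 24, NRT, 21, 30), (39, 24, NRT, 27, 38), (39, 25, NRT, 21, 30), (39, 25, NRT, 27, 38)}.
π_{hours, pid, hours2} gives {(21, 33, 5), (24, 39, 30), (24, 39, 38), (25, 39, 30), (25, 39, 38), (31, 11, 21), (32, 33, 21), (32, 33, 31), (38, 27, 30), (7, 37, 21), (7, 37, 31), (7, 37, 32)}.

{(21, 33, 5), (24, 39, 30), (24, 39, 38), (25, 39, 30), (25, 39, 38), (31, 11, 21), (32, 33, 21), (32, 33, 31), (38, 27, 30), (7, 37, 21), (7, 37, 31), (7, 37, 32)}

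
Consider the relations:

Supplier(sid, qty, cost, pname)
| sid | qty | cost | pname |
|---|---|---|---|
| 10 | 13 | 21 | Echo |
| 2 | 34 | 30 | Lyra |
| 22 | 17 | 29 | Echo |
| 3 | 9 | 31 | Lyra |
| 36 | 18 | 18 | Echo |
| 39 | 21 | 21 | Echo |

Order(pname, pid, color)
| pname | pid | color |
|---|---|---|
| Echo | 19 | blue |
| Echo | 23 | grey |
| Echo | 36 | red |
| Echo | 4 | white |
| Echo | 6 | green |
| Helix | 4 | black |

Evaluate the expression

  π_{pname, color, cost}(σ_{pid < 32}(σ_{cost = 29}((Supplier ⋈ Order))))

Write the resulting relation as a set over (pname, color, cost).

Natural join on pname: {(10, 13, 21, Echo, 19, blue), (10, 13, 21, Echo, 23, grey), (10, 13, 21, Echo, 36, red), (10, 13, 21, Echo, 4, white), (10, 13, 21, Echo, 6, green), (22, 17, 29, Echo, 19, blue), (22, 17, 29, Echo, 23, grey), (22, 17, 29, Echo, 36, red), (22, 17, 29, Echo, 4, white), (22, 17, 29, Echo, 6, green), (36, 18, 18, Echo, 19, blue), (36, 18, 18, Echo, 23, grey), (36, 18, 18, Echo, 36, red), (36, 18, 18, Echo, 4, white), (36, 18, 18, Echo, 6, green), (39, 21, 21, Echo, 19, blue), (39, 21, 21, Echo, 23, grey), (39, 21, 21, Echo, 36, red), (39, 21, 21, Echo, 4, white), (39, 21, 21, Echo, 6, green)}
Selection cost = 29: {(22, 17, 29, Echo, 19, blue), (22, 17, 29, Echo, 23, grey), (22, 17, 29, Echo, 36, red), (22, 17, 29, Echo, 4, white), (22, 17, 29, Echo, 6, green)}
Selection pid < 32: {(22, 17, 29, Echo, 19, blue), (22, 17, 29, Echo, 23, grey), (22, 17, 29, Echo, 4, white), (22, 17, 29, Echo, 6, green)}
π_{pname, color, cost} gives {(Echo, blue, 29), (Echo, green, 29), (Echo, grey, 29), (Echo, white, 29)}.

{(Echo, blue, 29), (Echo, green, 29), (Echo, grey, 29), (Echo, white, 29)}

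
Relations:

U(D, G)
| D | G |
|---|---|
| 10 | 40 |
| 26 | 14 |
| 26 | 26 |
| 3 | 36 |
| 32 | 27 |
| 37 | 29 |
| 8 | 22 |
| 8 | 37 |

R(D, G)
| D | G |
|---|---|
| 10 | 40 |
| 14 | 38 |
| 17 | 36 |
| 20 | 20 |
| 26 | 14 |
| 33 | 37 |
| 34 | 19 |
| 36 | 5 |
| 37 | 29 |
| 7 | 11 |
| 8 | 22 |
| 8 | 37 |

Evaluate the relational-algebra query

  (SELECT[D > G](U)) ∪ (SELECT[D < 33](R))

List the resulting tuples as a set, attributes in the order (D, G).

σ[D > G]: keep tuples satisfying D > G → {(26, 14), (32, 27), (37, 29)}
σ[D < 33]: keep tuples satisfying D < 33 → {(10, 40), (14, 38), (17, 36), (20, 20), (26, 14), (7, 11), (8, 22), (8, 37)}
Set union of the two operands is {(10, 40), (14, 38), (17, 36), (20, 20), (26, 14), (32, 27), (37, 29), (7, 11), (8, 22), (8, 37)}.

{(10, 40), (14, 38), (17, 36), (20, 20), (26, 14), (32, 27), (37, 29), (7, 11), (8, 22), (8, 37)}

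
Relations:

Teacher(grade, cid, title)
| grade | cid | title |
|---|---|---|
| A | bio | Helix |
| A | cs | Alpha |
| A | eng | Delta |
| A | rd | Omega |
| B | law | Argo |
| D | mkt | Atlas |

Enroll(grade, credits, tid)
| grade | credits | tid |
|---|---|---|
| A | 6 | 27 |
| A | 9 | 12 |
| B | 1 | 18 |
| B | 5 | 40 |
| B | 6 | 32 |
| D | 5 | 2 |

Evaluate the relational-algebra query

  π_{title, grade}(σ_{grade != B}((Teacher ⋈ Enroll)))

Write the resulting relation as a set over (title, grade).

{(Alpha, A), (Atlas, D), (Delta, A), (Helix, A), (Omega, A)}

Joining Teacher and Enroll on grade yields {(A, bio, Helix, 6, 27), (A, bio, Helix, 9, 12), (A, cs, Alpha, 6, 27), (A, cs, Alpha, 9, 12), (A, eng, Delta, 6, 27), (A, eng, Delta, 9, 12), (A, rd, Omega, 6, 27), (A, rd, Omega, 9, 12), (B, law, Argo, 1, 18), (B, law, Argo, 5, 40), (B, law, Argo, 6, 32), (D, mkt, Atlas, 5, 2)}.
Selection grade != B: {(A, bio, Helix, 6, 27), (A, bio, Helix, 9, 12), (A, cs, Alpha, 6, 27), (A, cs, Alpha, 9, 12), (A, eng, Delta, 6, 27), (A, eng, Delta, 9, 12), (A, rd, Omega, 6, 27), (A, rd, Omega, 9, 12), (D, mkt, Atlas, 5, 2)}
Projecting to title, grade (4 duplicate(s) eliminated): {(Alpha, A), (Atlas, D), (Delta, A), (Helix, A), (Omega, A)}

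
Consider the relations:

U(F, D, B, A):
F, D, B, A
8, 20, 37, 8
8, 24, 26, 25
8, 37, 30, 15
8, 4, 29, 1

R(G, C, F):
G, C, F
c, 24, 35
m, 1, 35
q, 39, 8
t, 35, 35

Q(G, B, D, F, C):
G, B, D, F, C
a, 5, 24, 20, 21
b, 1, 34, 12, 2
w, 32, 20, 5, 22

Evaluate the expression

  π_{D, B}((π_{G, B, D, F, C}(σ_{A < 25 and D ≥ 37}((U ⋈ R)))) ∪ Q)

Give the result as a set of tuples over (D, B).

Joining U and R on F yields {(8, 20, 37, 8, q, 39), (8, 24, 26, 25, q, 39), (8, 37, 30, 15, q, 39), (8, 4, 29, 1, q, 39)}.
σ[A < 25 and D ≥ 37]: keep tuples satisfying A < 25 and D ≥ 37 → {(8, 37, 30, 15, q, 39)}
π[G, B, D, F, C]: project onto (G, B, D, F, C) → {(q, 30, 37, 8, 39)}
Taking the union: {(a, 5, 24, 20, 21), (b, 1, 34, 12, 2), (q, 30, 37, 8, 39), (w, 32, 20, 5, 22)}
π[D, B]: project onto (D, B) → {(20, 32), (24, 5), (34, 1), (37, 30)}

{(20, 32), (24, 5), (34, 1), (37, 30)}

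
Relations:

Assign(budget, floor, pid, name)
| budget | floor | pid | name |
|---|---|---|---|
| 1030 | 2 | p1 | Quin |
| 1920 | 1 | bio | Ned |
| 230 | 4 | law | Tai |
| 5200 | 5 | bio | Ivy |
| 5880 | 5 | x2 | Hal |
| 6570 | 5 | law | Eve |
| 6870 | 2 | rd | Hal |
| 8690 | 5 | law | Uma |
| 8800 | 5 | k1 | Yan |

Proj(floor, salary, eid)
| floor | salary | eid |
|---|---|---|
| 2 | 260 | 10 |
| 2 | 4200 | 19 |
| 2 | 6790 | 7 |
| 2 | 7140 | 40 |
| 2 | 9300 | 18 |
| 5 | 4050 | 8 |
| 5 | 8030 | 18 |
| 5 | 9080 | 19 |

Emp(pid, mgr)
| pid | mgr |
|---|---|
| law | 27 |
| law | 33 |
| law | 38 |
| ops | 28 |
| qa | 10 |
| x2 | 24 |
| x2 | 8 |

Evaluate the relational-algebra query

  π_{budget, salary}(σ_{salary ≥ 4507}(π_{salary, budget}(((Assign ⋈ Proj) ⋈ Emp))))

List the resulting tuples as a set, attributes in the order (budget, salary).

Joining Assign and Proj on floor yields {(1030, 2, p1, Quin, 260, 10), (1030, 2, p1, Quin, 4200, 19), (1030, 2, p1, Quin, 6790, 7), (1030, 2, p1, Quin, 7140, 40), (1030, 2, p1, Quin, 9300, 18), (5200, 5, bio, Ivy, 4050, 8), (5200, 5, bio, Ivy, 8030, 18), (5200, 5, bio, Ivy, 9080, 19), (5880, 5, x2, Hal, 4050, 8), (5880, 5, x2, Hal, 8030, 18), (5880, 5, x2, Hal, 9080, 19), (6570, 5, law, Eve, 4050, 8), (6570, 5, law, Eve, 8030, 18), (6570, 5, law, Eve, 9080, 19), (6870, 2, rd, Hal, 260, 10), (6870, 2, rd, Hal, 4200, 19), (6870, 2, rd, Hal, 6790, 7), (6870, 2, rd, Hal, 7140, 40), (6870, 2, rd, Hal, 9300, 18), (8690, 5, law, Uma, 4050, 8), (8690, 5, law, Uma, 8030, 18), (8690, 5, law, Uma, 9080, 19), (8800, 5, k1, Yan, 4050, 8), (8800, 5, k1, Yan, 8030, 18), (8800, 5, k1, Yan, 9080, 19)}.
Joining (Assign ⋈ Proj) and Emp on pid yields {(5880, 5, x2, Hal, 4050, 8, 24), (5880, 5, x2, Hal, 4050, 8, 8), (5880, 5, x2, Hal, 8030, 18, 24), (5880, 5, x2, Hal, 8030, 18, 8), (5880, 5, x2, Hal, 9080, 19, 24), (5880, 5, x2, Hal, 9080, 19, 8), (6570, 5, law, Eve, 4050, 8, 27), (6570, 5, law, Eve, 4050, 8, 33), (6570, 5, law, Eve, 4050, 8, 38), (6570, 5, law, Eve, 8030, 18, 27), (6570, 5, law, Eve, 8030, 18, 33), (6570, 5, law, Eve, 8030, 18, 38), (6570, 5, law, Eve, 9080, 19, 27), (6570, 5, law, Eve, 9080, 19, 33), (6570, 5, law, Eve, 9080, 19, 38), (8690, 5, law, Uma, 4050, 8, 27), (8690, 5, law, Uma, 4050, 8, 33), (8690, 5, law, Uma, 4050, 8, 38), (8690, 5, law, Uma, 8030, 18, 27), (8690, 5, law, Uma, 8030, 18, 33), (8690, 5, law, Uma, 8030, 18, 38), (8690, 5, law, Uma, 9080, 19, 27), (8690, 5, law, Uma, 9080, 19, 33), (8690, 5, law, Uma, 9080, 19, 38)}.
π_{salary, budget} gives {(4050, 5880), (4050, 6570), (4050, 8690), (8030, 5880), (8030, 6570), (8030, 8690), (9080, 5880), (9080, 6570), (9080, 8690)} (15 duplicate(s) eliminated).
Selection salary ≥ 4507: {(8030, 5880), (8030, 6570), (8030, 8690), (9080, 5880), (9080, 6570), (9080, 8690)}
π_{budget, salary} gives {(5880, 8030), (5880, 9080), (6570, 8030), (6570, 9080), (8690, 8030), (8690, 9080)}.

{(5880, 8030), (5880, 9080), (6570, 8030), (6570, 9080), (8690, 8030), (8690, 9080)}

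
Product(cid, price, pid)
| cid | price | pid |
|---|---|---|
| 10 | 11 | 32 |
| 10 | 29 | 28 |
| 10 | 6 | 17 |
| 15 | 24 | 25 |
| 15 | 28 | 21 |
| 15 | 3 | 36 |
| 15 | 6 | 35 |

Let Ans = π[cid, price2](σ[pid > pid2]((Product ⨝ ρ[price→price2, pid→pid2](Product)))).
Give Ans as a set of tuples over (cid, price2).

ρ[price→price2, pid→pid2]: schema becomes (cid, price2, pid2); tuples unchanged.
Natural join on cid: {(10, 11, 32, 11, 32), (10, 11, 32, 29, 28), (10, 11, 32, 6, 17), (10, 29, 28, 11, 32), (10, 29, 28, 29, 28), (10, 29, 28, 6, 17), (10, 6, 17, 11, 32), (10, 6, 17, 29, 28), (10, 6, 17, 6, 17), (15, 24, 25, 24, 25), (15, 24, 25, 28, 21), (15, 24, 25, 3, 36), (15, 24, 25, 6, 35), (15, 28, 21, 24, 25), (15, 28, 21, 28, 21), (15, 28, 21, 3, 36), (15, 28, 21, 6, 35), (15, 3, 36, 24, 25), (15, 3, 36, 28, 21), (15, 3, 36, 3, 36), (15, 3, 36, 6, 35), (15, 6, 35, 24, 25), (15, 6, 35, 28, 21), (15, 6, 35, 3, 36), (15, 6, 35, 6, 35)}
Selection pid > pid2: {(10, 11, 32, 29, 28), (10, 11, 32, 6, 17), (10, 29, 28, 6, 17), (15, 24, 25, 28, 21), (15, 3, 36, 24, 25), (15, 3, 36, 28, 21), (15, 3, 36, 6, 35), (15, 6, 35, 24, 25), (15, 6, 35, 28, 21)}
π_{cid, price2} gives {(10, 29), (10, 6), (15, 24), (15, 28), (15, 6)} (4 duplicate(s) eliminated).

{(10, 29), (10, 6), (15, 24), (15, 28), (15, 6)}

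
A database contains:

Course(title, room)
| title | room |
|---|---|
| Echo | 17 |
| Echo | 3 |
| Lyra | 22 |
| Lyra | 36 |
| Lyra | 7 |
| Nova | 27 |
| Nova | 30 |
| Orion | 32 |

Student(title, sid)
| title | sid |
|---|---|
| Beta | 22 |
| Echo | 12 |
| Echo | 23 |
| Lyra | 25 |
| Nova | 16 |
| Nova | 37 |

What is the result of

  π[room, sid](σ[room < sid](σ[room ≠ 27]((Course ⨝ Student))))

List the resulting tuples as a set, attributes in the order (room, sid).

Course ⋈ Student (natural join on title): {(Echo, 17, 12), (Echo, 17, 23), (Echo, 3, 12), (Echo, 3, 23), (Lyra, 22, 25), (Lyra, 36, 25), (Lyra, 7, 25), (Nova, 27, 16), (Nova, 27, 37), (Nova, 30, 16), (Nova, 30, 37)}
Selection room ≠ 27: {(Echo, 17, 12), (Echo, 17, 23), (Echo, 3, 12), (Echo, 3, 23), (Lyra, 22, 25), (Lyra, 36, 25), (Lyra, 7, 25), (Nova, 30, 16), (Nova, 30, 37)}
Selection room < sid: {(Echo, 17, 23), (Echo, 3, 12), (Echo, 3, 23), (Lyra, 22, 25), (Lyra, 7, 25), (Nova, 30, 37)}
π[room, sid]: project onto (room, sid) → {(17, 23), (22, 25), (3, 12), (3, 23), (30, 37), (7, 25)}

{(17, 23), (22, 25), (3, 12), (3, 23), (30, 37), (7, 25)}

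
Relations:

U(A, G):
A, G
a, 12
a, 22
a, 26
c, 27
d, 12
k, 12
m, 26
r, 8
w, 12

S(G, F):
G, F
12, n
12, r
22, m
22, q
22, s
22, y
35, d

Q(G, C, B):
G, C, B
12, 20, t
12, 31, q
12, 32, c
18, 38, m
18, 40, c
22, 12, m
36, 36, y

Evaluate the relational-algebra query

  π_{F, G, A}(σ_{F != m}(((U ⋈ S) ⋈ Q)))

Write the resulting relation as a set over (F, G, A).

{(n, 12, a), (n, 12, d), (n, 12, k), (n, 12, w), (q, 22, a), (r, 12, a), (r, 12, d), (r, 12, k), (r, 12, w), (s, 22, a), (y, 22, a)}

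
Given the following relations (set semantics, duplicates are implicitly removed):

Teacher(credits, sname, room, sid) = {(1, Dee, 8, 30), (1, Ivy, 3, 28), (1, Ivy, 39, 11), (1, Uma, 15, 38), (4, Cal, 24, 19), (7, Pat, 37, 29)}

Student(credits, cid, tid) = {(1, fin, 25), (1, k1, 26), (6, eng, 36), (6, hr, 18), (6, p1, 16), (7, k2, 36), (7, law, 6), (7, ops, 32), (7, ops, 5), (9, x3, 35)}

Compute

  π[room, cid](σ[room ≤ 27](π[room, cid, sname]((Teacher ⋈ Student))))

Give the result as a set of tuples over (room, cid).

Teacher ⋈ Student (natural join on credits): {(1, Dee, 8, 30, fin, 25), (1, Dee, 8, 30, k1, 26), (1, Ivy, 3, 28, fin, 25), (1, Ivy, 3, 28, k1, 26), (1, Ivy, 39, 11, fin, 25), (1, Ivy, 39, 11, k1, 26), (1, Uma, 15, 38, fin, 25), (1, Uma, 15, 38, k1, 26), (7, Pat, 37, 29, k2, 36), (7, Pat, 37, 29, law, 6), (7, Pat, 37, 29, ops, 32), (7, Pat, 37, 29, ops, 5)}
π[room, cid, sname]: project onto (room, cid, sname) (1 duplicate(s) eliminated) → {(15, fin, Uma), (15, k1, Uma), (3, fin, Ivy), (3, k1, Ivy), (37, k2, Pat), (37, law, Pat), (37, ops, Pat), (39, fin, Ivy), (39, k1, Ivy), (8, fin, Dee), (8, k1, Dee)}
Filtering on room ≤ 27 leaves {(15, fin, Uma), (15, k1, Uma), (3, fin, Ivy), (3, k1, Ivy), (8, fin, Dee), (8, k1, Dee)}.
π[room, cid]: project onto (room, cid) → {(15, fin), (15, k1), (3, fin), (3, k1), (8, fin), (8, k1)}

{(15, fin), (15, k1), (3, fin), (3, k1), (8, fin), (8, k1)}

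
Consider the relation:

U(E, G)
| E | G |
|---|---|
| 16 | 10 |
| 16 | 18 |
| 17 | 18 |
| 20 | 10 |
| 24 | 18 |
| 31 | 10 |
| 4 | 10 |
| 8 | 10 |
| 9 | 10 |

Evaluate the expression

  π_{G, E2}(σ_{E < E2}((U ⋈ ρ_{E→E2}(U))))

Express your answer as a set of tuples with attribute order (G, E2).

{(10, 16), (10, 20), (10, 31), (10, 8), (10, 9), (18, 17), (18, 24)}

ρ[E→E2]: schema becomes (E2, G); tuples unchanged.
Joining U and ρ_{E→E2}(U) on G yields {(16, 10, 16), (16, 10, 20), (16, 10, 31), (16, 10, 4), (16, 10, 8), (16, 10, 9), (16, 18, 16), (16, 18, 17), (16, 18, 24), (17, 18, 16), (17, 18, 17), (17, 18, 24), (20, 10, 16), (20, 10, 20), (20, 10, 31), (20, 10, 4), (20, 10, 8), (20, 10, 9), (24, 18, 16), (24, 18, 17), (24, 18, 24), (31, 10, 16), (31, 10, 20), (31, 10, 31), (31, 10, 4), (31, 10, 8), (31, 10, 9), (4, 10, 16), (4, 10, 20), (4, 10, 31), (4, 10, 4), (4, 10, 8), (4, 10, 9), (8, 10, 16), (8, 10, 20), (8, 10, 31), (8, 10, 4), (8, 10, 8), (8, 10, 9), (9, 10, 16), (9, 10, 20), (9, 10, 31), (9, 10, 4), (9, 10, 8), (9, 10, 9)}.
σ[E < E2]: keep tuples satisfying E < E2 → {(16, 10, 20), (16, 10, 31), (16, 18, 17), (16, 18, 24), (17, 18, 24), (20, 10, 31), (4, 10, 16), (4, 10, 20), (4, 10, 31), (4, 10, 8), (4, 10, 9), (8, 10, 16), (8, 10, 20), (8, 10, 31), (8, 10, 9), (9, 10, 16), (9, 10, 20), (9, 10, 31)}
π[G, E2]: project onto (G, E2) (11 duplicate(s) eliminated) → {(10, 16), (10, 20), (10, 31), (10, 8), (10, 9), (18, 17), (18, 24)}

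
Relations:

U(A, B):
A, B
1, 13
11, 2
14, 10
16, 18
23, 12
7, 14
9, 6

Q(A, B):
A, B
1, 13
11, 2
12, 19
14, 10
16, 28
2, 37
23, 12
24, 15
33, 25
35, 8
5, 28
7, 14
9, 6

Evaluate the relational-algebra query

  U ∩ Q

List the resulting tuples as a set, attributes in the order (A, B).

{(1, 13), (11, 2), (14, 10), (23, 12), (7, 14), (9, 6)}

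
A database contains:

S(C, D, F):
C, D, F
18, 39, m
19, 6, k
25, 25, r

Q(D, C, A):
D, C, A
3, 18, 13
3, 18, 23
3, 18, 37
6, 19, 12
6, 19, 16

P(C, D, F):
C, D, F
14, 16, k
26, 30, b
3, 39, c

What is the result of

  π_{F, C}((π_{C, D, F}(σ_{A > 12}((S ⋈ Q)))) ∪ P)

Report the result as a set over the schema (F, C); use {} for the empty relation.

Joining S and Q on C, D yields {(19, 6, k, 12), (19, 6, k, 16)}.
Selection A > 12: {(19, 6, k, 16)}
Projecting to C, D, F: {(19, 6, k)}
Set union of the two operands is {(14, 16, k), (19, 6, k), (26, 30, b), (3, 39, c)}.
Projecting to F, C: {(b, 26), (c, 3), (k, 14), (k, 19)}

{(b, 26), (c, 3), (k, 14), (k, 19)}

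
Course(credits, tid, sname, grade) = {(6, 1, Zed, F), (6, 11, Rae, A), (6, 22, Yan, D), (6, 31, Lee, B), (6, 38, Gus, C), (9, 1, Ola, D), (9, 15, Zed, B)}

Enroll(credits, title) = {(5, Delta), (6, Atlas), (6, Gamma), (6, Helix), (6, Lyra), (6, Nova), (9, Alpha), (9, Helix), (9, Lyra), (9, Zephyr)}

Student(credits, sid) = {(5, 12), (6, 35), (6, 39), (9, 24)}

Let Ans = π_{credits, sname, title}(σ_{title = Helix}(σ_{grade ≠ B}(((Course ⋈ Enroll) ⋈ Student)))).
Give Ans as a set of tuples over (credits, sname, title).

{(6, Gus, Helix), (6, Rae, Helix), (6, Yan, Helix), (6, Zed, Helix), (9, Ola, Helix)}

Natural join on credits: {(6, 1, Zed, F, Atlas), (6, 1, Zed, F, Gamma), (6, 1, Zed, F, Helix), (6, 1, Zed, F, Lyra), (6, 1, Zed, F, Nova), (6, 11, Rae, A, Atlas), (6, 11, Rae, A, Gamma), (6, 11, Rae, A, Helix), (6, 11, Rae, A, Lyra), (6, 11, Rae, A, Nova), (6, 22, Yan, D, Atlas), (6, 22, Yan, D, Gamma), (6, 22, Yan, D, Helix), (6, 22, Yan, D, Lyra), (6, 22, Yan, D, Nova), (6, 31, Lee, B, Atlas), (6, 31, Lee, B, Gamma), (6, 31, Lee, B, Helix), (6, 31, Lee, B, Lyra), (6, 31, Lee, B, Nova), (6, 38, Gus, C, Atlas), (6, 38, Gus, C, Gamma), (6, 38, Gus, C, Helix), (6, 38, Gus, C, Lyra), (6, 38, Gus, C, Nova), (9, 1, Ola, D, Alpha), (9, 1, Ola, D, Helix), (9, 1, Ola, D, Lyra), (9, 1, Ola, D, Zephyr), (9, 15, Zed, B, Alpha), (9, 15, Zed, B, Helix), (9, 15, Zed, B, Lyra), (9, 15, Zed, B, Zephyr)}
Natural join on credits: {(6, 1, Zed, F, Atlas, 35), (6, 1, Zed, F, Atlas, 39), (6, 1, Zed, F, Gamma, 35), (6, 1, Zed, F, Gamma, 39), (6, 1, Zed, F, Helix, 35), (6, 1, Zed, F, Helix, 39), (6, 1, Zed, F, Lyra, 35), (6, 1, Zed, F, Lyra, 39), (6, 1, Zed, F, Nova, 35), (6, 1, Zed, F, Nova, 39), (6, 11, Rae, A, Atlas, 35), (6, 11, Rae, A, Atlas, 39), (6, 11, Rae, A, Gamma, 35), (6, 11, Rae, A, Gamma, 39), (6, 11, Rae, A, Helix, 35), (6, 11, Rae, A, Helix, 39), (6, 11, Rae, A, Lyra, 35), (6, 11, Rae, A, Lyra, 39), (6, 11, Rae, A, Nova, 35), (6, 11, Rae, A, Nova, 39), (6, 22, Yan, D, Atlas, 35), (6, 22, Yan, D, Atlas, 39), (6, 22, Yan, D, Gamma, 35), (6, 22, Yan, D, Gamma, 39), (6, 22, Yan, D, Helix, 35), (6, 22, Yan, D, Helix, 39), (6, 22, Yan, D, Lyra, 35), (6, 22, Yan, D, Lyra, 39), (6, 22, Yan, D, Nova, 35), (6, 22, Yan, D, Nova, 39), (6, 31, Lee, B, Atlas, 35), (6, 31, Lee, B, Atlas, 39), (6, 31, Lee, B, Gamma, 35), (6, 31, Lee, B, Gamma, 39), (6, 31, Lee, B, Helix, 35), (6, 31, Lee, B, Helix, 39), (6, 31, Lee, B, Lyra, 35), (6, 31, Lee, B, Lyra, 39), (6, 31, Lee, B, Nova, 35), (6, 31, Lee, B, Nova, 39), (6, 38, Gus, C, Atlas, 35), (6, 38, Gus, C, Atlas, 39), (6, 38, Gus, C, Gamma, 35), (6, 38, Gus, C, Gamma, 39), (6, 38, Gus, C, Helix, 35), (6, 38, Gus, C, Helix, 39), (6, 38, Gus, C, Lyra, 35), (6, 38, Gus, C, Lyra, 39), (6, 38, Gus, C, Nova, 35), (6, 38, Gus, C, Nova, 39), (9, 1, Ola, D, Alpha, 24), (9, 1, Ola, D, Helix, 24), (9, 1, Ola, D, Lyra, 24), (9, 1, Ola, D, Zephyr, 24), (9, 15, Zed, B, Alpha, 24), (9, 15, Zed, B, Helix, 24), (9, 15, Zed, B, Lyra, 24), (9, 15, Zed, B, Zephyr, 24)}
Selection grade ≠ B: {(6, 1, Zed, F, Atlas, 35), (6, 1, Zed, F, Atlas, 39), (6, 1, Zed, F, Gamma, 35), (6, 1, Zed, F, Gamma, 39), (6, 1, Zed, F, Helix, 35), (6, 1, Zed, F, Helix, 39), (6, 1, Zed, F, Lyra, 35), (6, 1, Zed, F, Lyra, 39), (6, 1, Zed, F, Nova, 35), (6, 1, Zed, F, Nova, 39), (6, 11, Rae, A, Atlas, 35), (6, 11, Rae, A, Atlas, 39), (6, 11, Rae, A, Gamma, 35), (6, 11, Rae, A, Gamma, 39), (6, 11, Rae, A, Helix, 35), (6, 11, Rae, A, Helix, 39), (6, 11, Rae, A, Lyra, 35), (6, 11, Rae, A, Lyra, 39), (6, 11, Rae, A, Nova, 35), (6, 11, Rae, A, Nova, 39), (6, 22, Yan, D, Atlas, 35), (6, 22, Yan, D, Atlas, 39), (6, 22, Yan, D, Gamma, 35), (6, 22, Yan, D, Gamma, 39), (6, 22, Yan, D, Helix, 35), (6, 22, Yan, D, Helix, 39), (6, 22, Yan, D, Lyra, 35), (6, 22, Yan, D, Lyra, 39), (6, 22, Yan, D, Nova, 35), (6, 22, Yan, D, Nova, 39), (6, 38, Gus, C, Atlas, 35), (6, 38, Gus, C, Atlas, 39), (6, 38, Gus, C, Gamma, 35), (6, 38, Gus, C, Gamma, 39), (6, 38, Gus, C, Helix, 35), (6, 38, Gus, C, Helix, 39), (6, 38, Gus, C, Lyra, 35), (6, 38, Gus, C, Lyra, 39), (6, 38, Gus, C, Nova, 35), (6, 38, Gus, C, Nova, 39), (9, 1, Ola, D, Alpha, 24), (9, 1, Ola, D, Helix, 24), (9, 1, Ola, D, Lyra, 24), (9, 1, Ola, D, Zephyr, 24)}
Selection title = Helix: {(6, 1, Zed, F, Helix, 35), (6, 1, Zed, F, Helix, 39), (6, 11, Rae, A, Helix, 35), (6, 11, Rae, A, Helix, 39), (6, 22, Yan, D, Helix, 35), (6, 22, Yan, D, Helix, 39), (6, 38, Gus, C, Helix, 35), (6, 38, Gus, C, Helix, 39), (9, 1, Ola, D, Helix, 24)}
Projecting to credits, sname, title (4 duplicate(s) eliminated): {(6, Gus, Helix), (6, Rae, Helix), (6, Yan, Helix), (6, Zed, Helix), (9, Ola, Helix)}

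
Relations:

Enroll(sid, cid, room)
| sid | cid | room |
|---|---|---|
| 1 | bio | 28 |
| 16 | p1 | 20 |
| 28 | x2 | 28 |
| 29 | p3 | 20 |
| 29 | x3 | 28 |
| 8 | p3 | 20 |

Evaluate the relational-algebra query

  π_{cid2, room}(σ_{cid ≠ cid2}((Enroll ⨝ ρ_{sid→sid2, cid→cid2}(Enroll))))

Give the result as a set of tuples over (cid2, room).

{(bio, 28), (p1, 20), (p3, 20), (x2, 28), (x3, 28)}

ρ[sid→sid2, cid→cid2]: schema becomes (sid2, cid2, room); tuples unchanged.
Natural join on room: {(1, bio, 28, 1, bio), (1, bio, 28, 28, x2), (1, bio, 28, 29, x3), (16, p1, 20, 16, p1), (16, p1, 20, 29, p3), (16, p1, 20, 8, p3), (28, x2, 28, 1, bio), (28, x2, 28, 28, x2), (28, x2, 28, 29, x3), (29, p3, 20, 16, p1), (29, p3, 20, 29, p3), (29, p3, 20, 8, p3), (29, x3, 28, 1, bio), (29, x3, 28, 28, x2), (29, x3, 28, 29, x3), (8, p3, 20, 16, p1), (8, p3, 20, 29, p3), (8, p3, 20, 8, p3)}
Selection cid ≠ cid2: {(1, bio, 28, 28, x2), (1, bio, 28, 29, x3), (16, p1, 20, 29, p3), (16, p1, 20, 8, p3), (28, x2, 28, 1, bio), (28, x2, 28, 29, x3), (29, p3, 20, 16, p1), (29, x3, 28, 1, bio), (29, x3, 28, 28, x2), (8, p3, 20, 16, p1)}
Projecting to cid2, room (5 duplicate(s) eliminated): {(bio, 28), (p1, 20), (p3, 20), (x2, 28), (x3, 28)}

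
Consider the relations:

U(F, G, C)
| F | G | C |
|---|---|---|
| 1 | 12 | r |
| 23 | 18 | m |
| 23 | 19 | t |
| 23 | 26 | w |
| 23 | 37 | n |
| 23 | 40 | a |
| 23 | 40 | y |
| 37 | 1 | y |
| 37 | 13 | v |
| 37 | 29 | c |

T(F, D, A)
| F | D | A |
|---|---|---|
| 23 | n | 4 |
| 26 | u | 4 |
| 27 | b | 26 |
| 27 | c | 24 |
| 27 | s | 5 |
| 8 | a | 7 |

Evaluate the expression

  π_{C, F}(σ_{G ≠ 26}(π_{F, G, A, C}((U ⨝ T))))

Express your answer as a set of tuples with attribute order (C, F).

{(a, 23), (m, 23), (n, 23), (t, 23), (y, 23)}

Joining U and T on F yields {(23, 18, m, n, 4), (23, 19, t, n, 4), (23, 26, w, n, 4), (23, 37, n, n, 4), (23, 40, a, n, 4), (23, 40, y, n, 4)}.
π[F, G, A, C]: project onto (F, G, A, C) → {(23, 18, 4, m), (23, 19, 4, t), (23, 26, 4, w), (23, 37, 4, n), (23, 40, 4, a), (23, 40, 4, y)}
Filtering on G ≠ 26 leaves {(23, 18, 4, m), (23, 19, 4, t), (23, 37, 4, n), (23, 40, 4, a), (23, 40, 4, y)}.
π[C, F]: project onto (C, F) → {(a, 23), (m, 23), (n, 23), (t, 23), (y, 23)}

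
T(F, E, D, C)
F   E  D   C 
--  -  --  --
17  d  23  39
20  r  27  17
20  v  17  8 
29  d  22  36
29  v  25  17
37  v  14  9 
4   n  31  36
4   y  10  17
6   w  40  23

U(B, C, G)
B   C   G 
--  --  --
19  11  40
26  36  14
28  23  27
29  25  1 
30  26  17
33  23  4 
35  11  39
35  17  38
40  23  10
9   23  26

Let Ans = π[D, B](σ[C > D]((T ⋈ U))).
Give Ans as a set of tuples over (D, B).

{(10, 35), (22, 26), (31, 26)}

Joining T and U on C yields {(20, r, 27, 17, 35, 38), (29, d, 22, 36, 26, 14), (29, v, 25, 17, 35, 38), (4, n, 31, 36, 26, 14), (4, y, 10, 17, 35, 38), (6, w, 40, 23, 28, 27), (6, w, 40, 23, 33, 4), (6, w, 40, 23, 40, 10), (6, w, 40, 23, 9, 26)}.
σ[C > D]: keep tuples satisfying C > D → {(29, d, 22, 36, 26, 14), (4, n, 31, 36, 26, 14), (4, y, 10, 17, 35, 38)}
Keep only column(s) D, B: {(10, 35), (22, 26), (31, 26)}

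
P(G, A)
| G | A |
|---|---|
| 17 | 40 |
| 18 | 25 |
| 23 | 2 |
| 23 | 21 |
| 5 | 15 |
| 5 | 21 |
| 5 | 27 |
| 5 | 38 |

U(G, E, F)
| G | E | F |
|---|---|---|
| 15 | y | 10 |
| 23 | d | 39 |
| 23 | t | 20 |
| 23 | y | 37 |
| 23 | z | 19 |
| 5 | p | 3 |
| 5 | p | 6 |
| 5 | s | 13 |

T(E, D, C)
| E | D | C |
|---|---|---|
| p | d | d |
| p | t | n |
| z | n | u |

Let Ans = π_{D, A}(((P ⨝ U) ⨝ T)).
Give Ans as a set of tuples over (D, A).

Natural join on G: {(23, 2, d, 39), (23, 2, t, 20), (23, 2, y, 37), (23, 2, z, 19), (23, 21, d, 39), (23, 21, t, 20), (23, 21, y, 37), (23, 21, z, 19), (5, 15, p, 3), (5, 15, p, 6), (5, 15, s, 13), (5, 21, p, 3), (5, 21, p, 6), (5, 21, s, 13), (5, 27, p, 3), (5, 27, p, 6), (5, 27, s, 13), (5, 38, p, 3), (5, 38, p, 6), (5, 38, s, 13)}
Natural join on E: {(23, 2, z, 19, n, u), (23, 21, z, 19, n, u), (5, 15, p, 3, d, d), (5, 15, p, 3, t, n), (5, 15, p, 6, d, d), (5, 15, p, 6, t, n), (5, 21, p, 3, d, d), (5, 21, p, 3, t, n), (5, 21, p, 6, d, d), (5, 21, p, 6, t, n), (5, 27, p, 3, d, d), (5, 27, p, 3, t, n), (5, 27, p, 6, d, d), (5, 27, p, 6, t, n), (5, 38, p, 3, d, d), (5, 38, p, 3, t, n), (5, 38, p, 6, d, d), (5, 38, p, 6, t, n)}
π[D, A]: project onto (D, A) (8 duplicate(s) eliminated) → {(d, 15), (d, 21), (d, 27), (d, 38), (n, 2), (n, 21), (t, 15), (t, 21), (t, 27), (t, 38)}

{(d, 15), (d, 21), (d, 27), (d, 38), (n, 2), (n, 21), (t, 15), (t, 21), (t, 27), (t, 38)}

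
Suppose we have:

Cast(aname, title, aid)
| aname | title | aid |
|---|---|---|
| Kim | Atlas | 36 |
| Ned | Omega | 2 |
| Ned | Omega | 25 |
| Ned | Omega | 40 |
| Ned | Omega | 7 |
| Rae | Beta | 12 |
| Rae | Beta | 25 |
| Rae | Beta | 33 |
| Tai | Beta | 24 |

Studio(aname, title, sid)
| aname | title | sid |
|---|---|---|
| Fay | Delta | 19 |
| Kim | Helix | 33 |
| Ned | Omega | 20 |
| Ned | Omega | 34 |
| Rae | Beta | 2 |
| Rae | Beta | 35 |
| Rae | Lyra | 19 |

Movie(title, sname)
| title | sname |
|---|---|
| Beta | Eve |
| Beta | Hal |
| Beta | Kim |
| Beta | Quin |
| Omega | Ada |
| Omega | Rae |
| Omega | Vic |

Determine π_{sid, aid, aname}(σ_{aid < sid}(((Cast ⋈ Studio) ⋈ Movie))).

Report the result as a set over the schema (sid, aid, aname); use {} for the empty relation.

{(20, 2, Ned), (20, 7, Ned), (34, 2, Ned), (34, 25, Ned), (34, 7, Ned), (35, 12, Rae), (35, 25, Rae), (35, 33, Rae)}

Cast ⋈ Studio (natural join on aname, title): {(Ned, Omega, 2, 20), (Ned, Omega, 2, 34), (Ned, Omega, 25, 20), (Ned, Omega, 25, 34), (Ned, Omega, 40, 20), (Ned, Omega, 40, 34), (Ned, Omega, 7, 20), (Ned, Omega, 7, 34), (Rae, Beta, 12, 2), (Rae, Beta, 12, 35), (Rae, Beta, 25, 2), (Rae, Beta, 25, 35), (Rae, Beta, 33, 2), (Rae, Beta, 33, 35)}
(Cast ⋈ Studio) ⋈ Movie (natural join on title): {(Ned, Omega, 2, 20, Ada), (Ned, Omega, 2, 20, Rae), (Ned, Omega, 2, 20, Vic), (Ned, Omega, 2, 34, Ada), (Ned, Omega, 2, 34, Rae), (Ned, Omega, 2, 34, Vic), (Ned, Omega, 25, 20, Ada), (Ned, Omega, 25, 20, Rae), (Ned, Omega, 25, 20, Vic), (Ned, Omega, 25, 34, Ada), (Ned, Omega, 25, 34, Rae), (Ned, Omega, 25, 34, Vic), (Ned, Omega, 40, 20, Ada), (Ned, Omega, 40, 20, Rae), (Ned, Omega, 40, 20, Vic), (Ned, Omega, 40, 34, Ada), (Ned, Omega, 40, 34, Rae), (Ned, Omega, 40, 34, Vic), (Ned, Omega, 7, 20, Ada), (Ned, Omega, 7, 20, Rae), (Ned, Omega, 7, 20, Vic), (Ned, Omega, 7, 34, Ada), (Ned, Omega, 7, 34, Rae), (Ned, Omega, 7, 34, Vic), (Rae, Beta, 12, 2, Eve), (Rae, Beta, 12, 2, Hal), (Rae, Beta, 12, 2, Kim), (Rae, Beta, 12, 2, Quin), (Rae, Beta, 12, 35, Eve), (Rae, Beta, 12, 35, Hal), (Rae, Beta, 12, 35, Kim), (Rae, Beta, 12, 35, Quin), (Rae, Beta, 25, 2, Eve), (Rae, Beta, 25, 2, Hal), (Rae, Beta, 25, 2, Kim), (Rae, Beta, 25, 2, Quin), (Rae, Beta, 25, 35, Eve), (Rae, Beta, 25, 35, Hal), (Rae, Beta, 25, 35, Kim), (Rae, Beta, 25, 35, Quin), (Rae, Beta, 33, 2, Eve), (Rae, Beta, 33, 2, Hal), (Rae, Beta, 33, 2, Kim), (Rae, Beta, 33, 2, Quin), (Rae, Beta, 33, 35, Eve), (Rae, Beta, 33, 35, Hal), (Rae, Beta, 33, 35, Kim), (Rae, Beta, 33, 35, Quin)}
Apply σ_{aid < sid}; surviving tuples: {(Ned, Omega, 2, 20, Ada), (Ned, Omega, 2, 20, Rae), (Ned, Omega, 2, 20, Vic), (Ned, Omega, 2, 34, Ada), (Ned, Omega, 2, 34, Rae), (Ned, Omega, 2, 34, Vic), (Ned, Omega, 25, 34, Ada), (Ned, Omega, 25, 34, Rae), (Ned, Omega, 25, 34, Vic), (Ned, Omega, 7, 20, Ada), (Ned, Omega, 7, 20, Rae), (Ned, Omega, 7, 20, Vic), (Ned, Omega, 7, 34, Ada), (Ned, Omega, 7, 34, Rae), (Ned, Omega, 7, 34, Vic), (Rae, Beta, 12, 35, Eve), (Rae, Beta, 12, 35, Hal), (Rae, Beta, 12, 35, Kim), (Rae, Beta, 12, 35, Quin), (Rae, Beta, 25, 35, Eve), (Rae, Beta, 25, 35, Hal), (Rae, Beta, 25, 35, Kim), (Rae, Beta, 25, 35, Quin), (Rae, Beta, 33, 35, Eve), (Rae, Beta, 33, 35, Hal), (Rae, Beta, 33, 35, Kim), (Rae, Beta, 33, 35, Quin)}
Keep only column(s) sid, aid, aname (19 duplicate(s) eliminated): {(20, 2, Ned), (20, 7, Ned), (34, 2, Ned), (34, 25, Ned), (34, 7, Ned), (35, 12, Rae), (35, 25, Rae), (35, 33, Rae)}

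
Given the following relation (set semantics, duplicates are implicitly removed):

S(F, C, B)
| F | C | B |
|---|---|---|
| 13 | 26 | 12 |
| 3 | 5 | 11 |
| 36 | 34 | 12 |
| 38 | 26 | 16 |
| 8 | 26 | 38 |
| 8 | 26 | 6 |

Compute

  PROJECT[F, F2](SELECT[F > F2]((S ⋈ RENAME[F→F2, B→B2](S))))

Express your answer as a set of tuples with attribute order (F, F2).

{(13, 8), (38, 13), (38, 8)}

ρ[F→F2, B→B2]: schema becomes (F2, C, B2); tuples unchanged.
S ⋈ RENAME[F→F2, B→B2](S) (natural join on C): {(13, 26, 12, 13, 12), (13, 26, 12, 38, 16), (13, 26, 12, 8, 38), (13, 26, 12, 8, 6), (3, 5, 11, 3, 11), (36, 34, 12, 36, 12), (38, 26, 16, 13, 12), (38, 26, 16, 38, 16), (38, 26, 16, 8, 38), (38, 26, 16, 8, 6), (8, 26, 38, 13, 12), (8, 26, 38, 38, 16), (8, 26, 38, 8, 38), (8, 26, 38, 8, 6), (8, 26, 6, 13, 12), (8, 26, 6, 38, 16), (8, 26, 6, 8, 38), (8, 26, 6, 8, 6)}
Selection F > F2: {(13, 26, 12, 8, 38), (13, 26, 12, 8, 6), (38, 26, 16, 13, 12), (38, 26, 16, 8, 38), (38, 26, 16, 8, 6)}
π_{F, F2} gives {(13, 8), (38, 13), (38, 8)} (2 duplicate(s) eliminated).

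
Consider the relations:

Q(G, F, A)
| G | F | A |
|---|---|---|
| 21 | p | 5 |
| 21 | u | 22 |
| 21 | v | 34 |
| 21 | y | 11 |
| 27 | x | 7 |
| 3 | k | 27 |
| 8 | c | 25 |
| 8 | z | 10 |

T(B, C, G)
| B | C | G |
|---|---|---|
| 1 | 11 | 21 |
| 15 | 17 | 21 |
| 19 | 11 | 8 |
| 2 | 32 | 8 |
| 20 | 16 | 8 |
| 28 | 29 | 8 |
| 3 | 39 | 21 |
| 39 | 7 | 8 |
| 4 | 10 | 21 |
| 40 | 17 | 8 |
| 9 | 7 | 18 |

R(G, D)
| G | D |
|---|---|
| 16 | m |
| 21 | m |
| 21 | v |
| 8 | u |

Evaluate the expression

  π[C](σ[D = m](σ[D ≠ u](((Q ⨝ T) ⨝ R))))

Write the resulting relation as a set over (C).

{10, 11, 17, 39}

Joining Q and T on G yields {(21, p, 5, 1, 11), (21, p, 5, 15, 17), (21, p, 5, 3, 39), (21, p, 5, 4, 10), (21, u, 22, 1, 11), (21, u, 22, 15, 17), (21, u, 22, 3, 39), (21, u, 22, 4, 10), (21, v, 34, 1, 11), (21, v, 34, 15, 17), (21, v, 34, 3, 39), (21, v, 34, 4, 10), (21, y, 11, 1, 11), (21, y, 11, 15, 17), (21, y, 11, 3, 39), (21, y, 11, 4, 10), (8, c, 25, 19, 11), (8, c, 25, 2, 32), (8, c, 25, 20, 16), (8, c, 25, 28, 29), (8, c, 25, 39, 7), (8, c, 25, 40, 17), (8, z, 10, 19, 11), (8, z, 10, 2, 32), (8, z, 10, 20, 16), (8, z, 10, 28, 29), (8, z, 10, 39, 7), (8, z, 10, 40, 17)}.
Joining (Q ⨝ T) and R on G yields {(21, p, 5, 1, 11, m), (21, p, 5, 1, 11, v), (21, p, 5, 15, 17, m), (21, p, 5, 15, 17, v), (21, p, 5, 3, 39, m), (21, p, 5, 3, 39, v), (21, p, 5, 4, 10, m), (21, p, 5, 4, 10, v), (21, u, 22, 1, 11, m), (21, u, 22, 1, 11, v), (21, u, 22, 15, 17, m), (21, u, 22, 15, 17, v), (21, u, 22, 3, 39, m), (21, u, 22, 3, 39, v), (21, u, 22, 4, 10, m), (21, u, 22, 4, 10, v), (21, v, 34, 1, 11, m), (21, v, 34, 1, 11, v), (21, v, 34, 15, 17, m), (21, v, 34, 15, 17, v), (21, v, 34, 3, 39, m), (21, v, 34, 3, 39, v), (21, v, 34, 4, 10, m), (21, v, 34, 4, 10, v), (21, y, 11, 1, 11, m), (21, y, 11, 1, 11, v), (21, y, 11, 15, 17, m), (21, y, 11, 15, 17, v), (21, y, 11, 3, 39, m), (21, y, 11, 3, 39, v), (21, y, 11, 4, 10, m), (21, y, 11, 4, 10, v), (8, c, 25, 19, 11, u), (8, c, 25, 2, 32, u), (8, c, 25, 20, 16, u), (8, c, 25, 28, 29, u), (8, c, 25, 39, 7, u), (8, c, 25, 40, 17, u), (8, z, 10, 19, 11, u), (8, z, 10, 2, 32, u), (8, z, 10, 20, 16, u), (8, z, 10, 28, 29, u), (8, z, 10, 39, 7, u), (8, z, 10, 40, 17, u)}.
Apply σ_{D ≠ u}; surviving tuples: {(21, p, 5, 1, 11, m), (21, p, 5, 1, 11, v), (21, p, 5, 15, 17, m), (21, p, 5, 15, 17, v), (21, p, 5, 3, 39, m), (21, p, 5, 3, 39, v), (21, p, 5, 4, 10, m), (21, p, 5, 4, 10, v), (21, u, 22, 1, 11, m), (21, u, 22, 1, 11, v), (21, u, 22, 15, 17, m), (21, u, 22, 15, 17, v), (21, u, 22, 3, 39, m), (21, u, 22, 3, 39, v), (21, u, 22, 4, 10, m), (21, u, 22, 4, 10, v), (21, v, 34, 1, 11, m), (21, v, 34, 1, 11, v), (21, v, 34, 15, 17, m), (21, v, 34, 15, 17, v), (21, v, 34, 3, 39, m), (21, v, 34, 3, 39, v), (21, v, 34, 4, 10, m), (21, v, 34, 4, 10, v), (21, y, 11, 1, 11, m), (21, y, 11, 1, 11, v), (21, y, 11, 15, 17, m), (21, y, 11, 15, 17, v), (21, y, 11, 3, 39, m), (21, y, 11, 3, 39, v), (21, y, 11, 4, 10, m), (21, y, 11, 4, 10, v)}
Apply σ_{D = m}; surviving tuples: {(21, p, 5, 1, 11, m), (21, p, 5, 15, 17, m), (21, p, 5, 3, 39, m), (21, p, 5, 4, 10, m), (21, u, 22, 1, 11, m), (21, u, 22, 15, 17, m), (21, u, 22, 3, 39, m), (21, u, 22, 4, 10, m), (21, v, 34, 1, 11, m), (21, v, 34, 15, 17, m), (21, v, 34, 3, 39, m), (21, v, 34, 4, 10, m), (21, y, 11, 1, 11, m), (21, y, 11, 15, 17, m), (21, y, 11, 3, 39, m), (21, y, 11, 4, 10, m)}
Keep only column(s) C (12 duplicate(s) eliminated): {10, 11, 17, 39}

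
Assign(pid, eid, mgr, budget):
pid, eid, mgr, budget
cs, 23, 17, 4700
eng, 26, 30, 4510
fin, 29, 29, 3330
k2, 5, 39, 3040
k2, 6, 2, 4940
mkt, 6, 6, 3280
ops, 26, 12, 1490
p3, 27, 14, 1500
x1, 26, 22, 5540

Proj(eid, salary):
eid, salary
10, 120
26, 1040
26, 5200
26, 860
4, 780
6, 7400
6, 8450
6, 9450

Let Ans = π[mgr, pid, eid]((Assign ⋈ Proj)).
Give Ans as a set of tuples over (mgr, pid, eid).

Assign ⋈ Proj (natural join on eid): {(eng, 26, 30, 4510, 1040), (eng, 26, 30, 4510, 5200), (eng, 26, 30, 4510, 860), (k2, 6, 2, 4940, 7400), (k2, 6, 2, 4940, 8450), (k2, 6, 2, 4940, 9450), (mkt, 6, 6, 3280, 7400), (mkt, 6, 6, 3280, 8450), (mkt, 6, 6, 3280, 9450), (ops, 26, 12, 1490, 1040), (ops, 26, 12, 1490, 5200), (ops, 26, 12, 1490, 860), (x1, 26, 22, 5540, 1040), (x1, 26, 22, 5540, 5200), (x1, 26, 22, 5540, 860)}
Projecting to mgr, pid, eid (10 duplicate(s) eliminated): {(12, ops, 26), (2, k2, 6), (22, x1, 26), (30, eng, 26), (6, mkt, 6)}

{(12, ops, 26), (2, k2, 6), (22, x1, 26), (30, eng, 26), (6, mkt, 6)}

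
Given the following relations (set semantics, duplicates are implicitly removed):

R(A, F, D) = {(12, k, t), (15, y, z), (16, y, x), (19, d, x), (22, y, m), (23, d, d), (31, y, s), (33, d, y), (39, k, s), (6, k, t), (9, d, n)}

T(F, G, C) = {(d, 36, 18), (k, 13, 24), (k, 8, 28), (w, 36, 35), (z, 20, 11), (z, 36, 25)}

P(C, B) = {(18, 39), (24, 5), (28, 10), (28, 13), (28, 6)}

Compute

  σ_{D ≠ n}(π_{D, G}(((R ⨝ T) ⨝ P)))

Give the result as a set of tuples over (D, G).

Joining R and T on F yields {(12, k, t, 13, 24), (12, k, t, 8, 28), (19, d, x, 36, 18), (23, d, d, 36, 18), (33, d, y, 36, 18), (39, k, s, 13, 24), (39, k, s, 8, 28), (6, k, t, 13, 24), (6, k, t, 8, 28), (9, d, n, 36, 18)}.
Joining (R ⨝ T) and P on C yields {(12, k, t, 13, 24, 5), (12, k, t, 8, 28, 10), (12, k, t, 8, 28, 13), (12, k, t, 8, 28, 6), (19, d, x, 36, 18, 39), (23, d, d, 36, 18, 39), (33, d, y, 36, 18, 39), (39, k, s, 13, 24, 5), (39, k, s, 8, 28, 10), (39, k, s, 8, 28, 13), (39, k, s, 8, 28, 6), (6, k, t, 13, 24, 5), (6, k, t, 8, 28, 10), (6, k, t, 8, 28, 13), (6, k, t, 8, 28, 6), (9, d, n, 36, 18, 39)}.
Keep only column(s) D, G (8 duplicate(s) eliminated): {(d, 36), (n, 36), (s, 13), (s, 8), (t, 13), (t, 8), (x, 36), (y, 36)}
Apply σ_{D ≠ n}; surviving tuples: {(d, 36), (s, 13), (s, 8), (t, 13), (t, 8), (x, 36), (y, 36)}

{(d, 36), (s, 13), (s, 8), (t, 13), (t, 8), (x, 36), (y, 36)}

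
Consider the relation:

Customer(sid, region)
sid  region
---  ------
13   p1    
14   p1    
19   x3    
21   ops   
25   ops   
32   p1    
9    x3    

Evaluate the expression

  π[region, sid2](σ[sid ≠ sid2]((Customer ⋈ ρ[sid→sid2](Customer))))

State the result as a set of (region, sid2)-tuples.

{(ops, 21), (ops, 25), (p1, 13), (p1, 14), (p1, 32), (x3, 19), (x3, 9)}

ρ[sid→sid2]: schema becomes (sid2, region); tuples unchanged.
Customer ⋈ ρ[sid→sid2](Customer) (natural join on region): {(13, p1, 13), (13, p1, 14), (13, p1, 32), (14, p1, 13), (14, p1, 14), (14, p1, 32), (19, x3, 19), (19, x3, 9), (21, ops, 21), (21, ops, 25), (25, ops, 21), (25, ops, 25), (32, p1, 13), (32, p1, 14), (32, p1, 32), (9, x3, 19), (9, x3, 9)}
Selection sid ≠ sid2: {(13, p1, 14), (13, p1, 32), (14, p1, 13), (14, p1, 32), (19, x3, 9), (21, ops, 25), (25, ops, 21), (32, p1, 13), (32, p1, 14), (9, x3, 19)}
Projecting to region, sid2 (3 duplicate(s) eliminated): {(ops, 21), (ops, 25), (p1, 13), (p1, 14), (p1, 32), (x3, 19), (x3, 9)}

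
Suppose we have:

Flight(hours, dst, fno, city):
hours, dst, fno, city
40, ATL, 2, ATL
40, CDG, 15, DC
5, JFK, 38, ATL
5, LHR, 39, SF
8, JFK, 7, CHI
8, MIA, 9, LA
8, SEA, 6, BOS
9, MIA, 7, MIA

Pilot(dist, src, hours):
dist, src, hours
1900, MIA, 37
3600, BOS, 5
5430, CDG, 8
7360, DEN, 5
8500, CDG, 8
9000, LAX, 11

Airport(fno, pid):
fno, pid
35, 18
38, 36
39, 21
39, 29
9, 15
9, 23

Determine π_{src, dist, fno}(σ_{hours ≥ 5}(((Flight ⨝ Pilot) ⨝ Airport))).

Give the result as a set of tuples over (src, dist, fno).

{(BOS, 3600, 38), (BOS, 3600, 39), (CDG, 5430, 9), (CDG, 8500, 9), (DEN, 7360, 38), (DEN, 7360, 39)}

Joining Flight and Pilot on hours yields {(5, JFK, 38, ATL, 3600, BOS), (5, JFK, 38, ATL, 7360, DEN), (5, LHR, 39, SF, 3600, BOS), (5, LHR, 39, SF, 7360, DEN), (8, JFK, 7, CHI, 5430, CDG), (8, JFK, 7, CHI, 8500, CDG), (8, MIA, 9, LA, 5430, CDG), (8, MIA, 9, LA, 8500, CDG), (8, SEA, 6, BOS, 5430, CDG), (8, SEA, 6, BOS, 8500, CDG)}.
Joining (Flight ⨝ Pilot) and Airport on fno yields {(5, JFK, 38, ATL, 3600, BOS, 36), (5, JFK, 38, ATL, 7360, DEN, 36), (5, LHR, 39, SF, 3600, BOS, 21), (5, LHR, 39, SF, 3600, BOS, 29), (5, LHR, 39, SF, 7360, DEN, 21), (5, LHR, 39, SF, 7360, DEN, 29), (8, MIA, 9, LA, 5430, CDG, 15), (8, MIA, 9, LA, 5430, CDG, 23), (8, MIA, 9, LA, 8500, CDG, 15), (8, MIA, 9, LA, 8500, CDG, 23)}.
Filtering on hours ≥ 5 leaves {(5, JFK, 38, ATL, 3600, BOS, 36), (5, JFK, 38, ATL, 7360, DEN, 36), (5, LHR, 39, SF, 3600, BOS, 21), (5, LHR, 39, SF, 3600, BOS, 29), (5, LHR, 39, SF, 7360, DEN, 21), (5, LHR, 39, SF, 7360, DEN, 29), (8, MIA, 9, LA, 5430, CDG, 15), (8, MIA, 9, LA, 5430, CDG, 23), (8, MIA, 9, LA, 8500, CDG, 15), (8, MIA, 9, LA, 8500, CDG, 23)}.
π_{src, dist, fno} gives {(BOS, 3600, 38), (BOS, 3600, 39), (CDG, 5430, 9), (CDG, 8500, 9), (DEN, 7360, 38), (DEN, 7360, 39)} (4 duplicate(s) eliminated).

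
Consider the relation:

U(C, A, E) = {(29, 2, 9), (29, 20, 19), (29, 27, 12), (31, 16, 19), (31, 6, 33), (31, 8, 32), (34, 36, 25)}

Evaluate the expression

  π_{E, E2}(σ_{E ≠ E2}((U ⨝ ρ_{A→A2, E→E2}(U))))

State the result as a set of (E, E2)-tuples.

{(12, 19), (12, 9), (19, 12), (19, 32), (19, 33), (19, 9), (32, 19), (32, 33), (33, 19), (33, 32), (9, 12), (9, 19)}

ρ[A→A2, E→E2]: schema becomes (C, A2, E2); tuples unchanged.
U ⋈ ρ_{A→A2, E→E2}(U) (natural join on C): {(29, 2, 9, 2, 9), (29, 2, 9, 20, 19), (29, 2, 9, 27, 12), (29, 20, 19, 2, 9), (29, 20, 19, 20, 19), (29, 20, 19, 27, 12), (29, 27, 12, 2, 9), (29, 27, 12, 20, 19), (29, 27, 12, 27, 12), (31, 16, 19, 16, 19), (31, 16, 19, 6, 33), (31, 16, 19, 8, 32), (31, 6, 33, 16, 19), (31, 6, 33, 6, 33), (31, 6, 33, 8, 32), (31, 8, 32, 16, 19), (31, 8, 32, 6, 33), (31, 8, 32, 8, 32), (34, 36, 25, 36, 25)}
Selection E ≠ E2: {(29, 2, 9, 20, 19), (29, 2, 9, 27, 12), (29, 20, 19, 2, 9), (29, 20, 19, 27, 12), (29, 27, 12, 2, 9), (29, 27, 12, 20, 19), (31, 16, 19, 6, 33), (31, 16, 19, 8, 32), (31, 6, 33, 16, 19), (31, 6, 33, 8, 32), (31, 8, 32, 16, 19), (31, 8, 32, 6, 33)}
π[E, E2]: project onto (E, E2) → {(12, 19), (12, 9), (19, 12), (19, 32), (19, 33), (19, 9), (32, 19), (32, 33), (33, 19), (33, 32), (9, 12), (9, 19)}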